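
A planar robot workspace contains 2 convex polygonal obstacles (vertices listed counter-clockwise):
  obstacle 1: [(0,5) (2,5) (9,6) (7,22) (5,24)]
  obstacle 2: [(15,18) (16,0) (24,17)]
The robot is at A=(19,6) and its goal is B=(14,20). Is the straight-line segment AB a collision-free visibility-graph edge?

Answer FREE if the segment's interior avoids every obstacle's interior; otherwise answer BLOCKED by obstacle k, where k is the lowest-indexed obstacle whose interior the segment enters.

BLOCKED by obstacle 2

Obstacle 1 [(0,5) (2,5) (9,6) (7,22) (5,24)]:
  edge (0,5)–(2,5): clear
  edge (2,5)–(9,6): clear
  edge (9,6)–(7,22): clear
  edge (7,22)–(5,24): clear
  edge (5,24)–(0,5): clear
  midpoint (33/2,13) outside
  → clear
Obstacle 2 [(15,18) (16,0) (24,17)]:
  edge (15,18)–(16,0): crosses AB
  edge (16,0)–(24,17): crosses AB
  edge (24,17)–(15,18): clear
  → BLOCKED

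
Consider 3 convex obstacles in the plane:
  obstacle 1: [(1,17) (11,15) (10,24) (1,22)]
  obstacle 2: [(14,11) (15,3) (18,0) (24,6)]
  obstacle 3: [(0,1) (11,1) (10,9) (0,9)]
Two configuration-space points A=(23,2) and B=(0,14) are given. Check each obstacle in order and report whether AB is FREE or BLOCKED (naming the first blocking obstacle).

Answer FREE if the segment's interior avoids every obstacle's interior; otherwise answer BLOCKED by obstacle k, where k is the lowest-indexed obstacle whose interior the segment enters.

Obstacle 1 [(1,17) (11,15) (10,24) (1,22)]:
  edge (1,17)–(11,15): clear
  edge (11,15)–(10,24): clear
  edge (10,24)–(1,22): clear
  edge (1,22)–(1,17): clear
  midpoint (23/2,8) outside
  → clear
Obstacle 2 [(14,11) (15,3) (18,0) (24,6)]:
  edge (14,11)–(15,3): crosses AB
  edge (15,3)–(18,0): clear
  edge (18,0)–(24,6): crosses AB
  edge (24,6)–(14,11): clear
  → BLOCKED
Obstacle 3 [(0,1) (11,1) (10,9) (0,9)]:
  edge (0,1)–(11,1): clear
  edge (11,1)–(10,9): crosses AB
  edge (10,9)–(0,9): crosses AB
  edge (0,9)–(0,1): clear
  → BLOCKED

BLOCKED by obstacle 2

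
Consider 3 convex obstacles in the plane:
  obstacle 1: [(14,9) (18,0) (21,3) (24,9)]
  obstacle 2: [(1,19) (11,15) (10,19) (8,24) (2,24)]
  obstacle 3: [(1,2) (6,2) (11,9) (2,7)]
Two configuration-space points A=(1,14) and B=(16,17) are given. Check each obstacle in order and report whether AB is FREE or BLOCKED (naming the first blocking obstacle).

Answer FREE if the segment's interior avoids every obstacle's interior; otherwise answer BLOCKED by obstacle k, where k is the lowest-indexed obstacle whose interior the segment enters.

Obstacle 1 [(14,9) (18,0) (21,3) (24,9)]:
  edge (14,9)–(18,0): clear
  edge (18,0)–(21,3): clear
  edge (21,3)–(24,9): clear
  edge (24,9)–(14,9): clear
  midpoint (17/2,31/2) outside
  → clear
Obstacle 2 [(1,19) (11,15) (10,19) (8,24) (2,24)]:
  edge (1,19)–(11,15): crosses AB
  edge (11,15)–(10,19): crosses AB
  edge (10,19)–(8,24): clear
  edge (8,24)–(2,24): clear
  edge (2,24)–(1,19): clear
  → BLOCKED
Obstacle 3 [(1,2) (6,2) (11,9) (2,7)]:
  edge (1,2)–(6,2): clear
  edge (6,2)–(11,9): clear
  edge (11,9)–(2,7): clear
  edge (2,7)–(1,2): clear
  midpoint (17/2,31/2) outside
  → clear

BLOCKED by obstacle 2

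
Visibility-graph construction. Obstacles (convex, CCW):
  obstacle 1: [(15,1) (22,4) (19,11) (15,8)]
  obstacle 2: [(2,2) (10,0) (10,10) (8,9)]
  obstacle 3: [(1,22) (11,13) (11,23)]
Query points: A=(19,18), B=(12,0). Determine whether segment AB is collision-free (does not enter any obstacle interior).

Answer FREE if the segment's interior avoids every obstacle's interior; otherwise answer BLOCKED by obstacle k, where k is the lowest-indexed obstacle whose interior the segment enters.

BLOCKED by obstacle 1

Obstacle 1 [(15,1) (22,4) (19,11) (15,8)]:
  edge (15,1)–(22,4): clear
  edge (22,4)–(19,11): clear
  edge (19,11)–(15,8): crosses AB
  edge (15,8)–(15,1): crosses AB
  → BLOCKED
Obstacle 2 [(2,2) (10,0) (10,10) (8,9)]:
  edge (2,2)–(10,0): clear
  edge (10,0)–(10,10): clear
  edge (10,10)–(8,9): clear
  edge (8,9)–(2,2): clear
  midpoint (31/2,9) outside
  → clear
Obstacle 3 [(1,22) (11,13) (11,23)]:
  edge (1,22)–(11,13): clear
  edge (11,13)–(11,23): clear
  edge (11,23)–(1,22): clear
  midpoint (31/2,9) outside
  → clear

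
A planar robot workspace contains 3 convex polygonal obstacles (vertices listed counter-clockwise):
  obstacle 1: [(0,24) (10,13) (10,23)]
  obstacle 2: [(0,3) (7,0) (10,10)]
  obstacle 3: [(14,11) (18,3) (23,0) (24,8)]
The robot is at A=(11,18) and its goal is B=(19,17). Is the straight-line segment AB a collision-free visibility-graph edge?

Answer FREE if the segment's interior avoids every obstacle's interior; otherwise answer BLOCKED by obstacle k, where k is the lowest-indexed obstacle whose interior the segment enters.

FREE

Obstacle 1 [(0,24) (10,13) (10,23)]:
  edge (0,24)–(10,13): clear
  edge (10,13)–(10,23): clear
  edge (10,23)–(0,24): clear
  midpoint (15,35/2) outside
  → clear
Obstacle 2 [(0,3) (7,0) (10,10)]:
  edge (0,3)–(7,0): clear
  edge (7,0)–(10,10): clear
  edge (10,10)–(0,3): clear
  midpoint (15,35/2) outside
  → clear
Obstacle 3 [(14,11) (18,3) (23,0) (24,8)]:
  edge (14,11)–(18,3): clear
  edge (18,3)–(23,0): clear
  edge (23,0)–(24,8): clear
  edge (24,8)–(14,11): clear
  midpoint (15,35/2) outside
  → clear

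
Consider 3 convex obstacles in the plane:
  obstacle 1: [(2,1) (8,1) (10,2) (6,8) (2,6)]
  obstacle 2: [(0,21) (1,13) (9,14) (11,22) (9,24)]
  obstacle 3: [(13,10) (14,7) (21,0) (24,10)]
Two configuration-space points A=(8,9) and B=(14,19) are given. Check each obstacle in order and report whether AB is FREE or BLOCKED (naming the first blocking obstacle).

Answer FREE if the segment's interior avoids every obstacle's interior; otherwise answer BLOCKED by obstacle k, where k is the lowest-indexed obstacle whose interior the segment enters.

FREE

Obstacle 1 [(2,1) (8,1) (10,2) (6,8) (2,6)]:
  edge (2,1)–(8,1): clear
  edge (8,1)–(10,2): clear
  edge (10,2)–(6,8): clear
  edge (6,8)–(2,6): clear
  edge (2,6)–(2,1): clear
  midpoint (11,14) outside
  → clear
Obstacle 2 [(0,21) (1,13) (9,14) (11,22) (9,24)]:
  edge (0,21)–(1,13): clear
  edge (1,13)–(9,14): clear
  edge (9,14)–(11,22): clear
  edge (11,22)–(9,24): clear
  edge (9,24)–(0,21): clear
  midpoint (11,14) outside
  → clear
Obstacle 3 [(13,10) (14,7) (21,0) (24,10)]:
  edge (13,10)–(14,7): clear
  edge (14,7)–(21,0): clear
  edge (21,0)–(24,10): clear
  edge (24,10)–(13,10): clear
  midpoint (11,14) outside
  → clear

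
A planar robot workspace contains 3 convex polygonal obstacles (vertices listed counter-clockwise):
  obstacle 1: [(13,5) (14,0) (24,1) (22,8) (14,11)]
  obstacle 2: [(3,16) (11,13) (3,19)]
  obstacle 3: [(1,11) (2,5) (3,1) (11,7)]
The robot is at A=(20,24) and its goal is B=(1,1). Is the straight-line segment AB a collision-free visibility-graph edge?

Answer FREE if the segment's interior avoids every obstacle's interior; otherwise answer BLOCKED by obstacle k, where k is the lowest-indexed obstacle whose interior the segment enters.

BLOCKED by obstacle 2

Obstacle 1 [(13,5) (14,0) (24,1) (22,8) (14,11)]:
  edge (13,5)–(14,0): clear
  edge (14,0)–(24,1): clear
  edge (24,1)–(22,8): clear
  edge (22,8)–(14,11): clear
  edge (14,11)–(13,5): clear
  midpoint (21/2,25/2) outside
  → clear
Obstacle 2 [(3,16) (11,13) (3,19)]:
  edge (3,16)–(11,13): crosses AB
  edge (11,13)–(3,19): crosses AB
  edge (3,19)–(3,16): clear
  → BLOCKED
Obstacle 3 [(1,11) (2,5) (3,1) (11,7)]:
  edge (1,11)–(2,5): clear
  edge (2,5)–(3,1): crosses AB
  edge (3,1)–(11,7): clear
  edge (11,7)–(1,11): crosses AB
  → BLOCKED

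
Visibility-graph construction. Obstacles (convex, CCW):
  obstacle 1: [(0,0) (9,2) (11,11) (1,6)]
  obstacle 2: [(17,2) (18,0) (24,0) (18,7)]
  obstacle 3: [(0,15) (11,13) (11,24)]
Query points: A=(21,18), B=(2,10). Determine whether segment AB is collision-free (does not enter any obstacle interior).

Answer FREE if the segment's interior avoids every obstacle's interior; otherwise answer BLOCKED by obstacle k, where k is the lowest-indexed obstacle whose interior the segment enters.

BLOCKED by obstacle 3

Obstacle 1 [(0,0) (9,2) (11,11) (1,6)]:
  edge (0,0)–(9,2): clear
  edge (9,2)–(11,11): clear
  edge (11,11)–(1,6): clear
  edge (1,6)–(0,0): clear
  midpoint (23/2,14) outside
  → clear
Obstacle 2 [(17,2) (18,0) (24,0) (18,7)]:
  edge (17,2)–(18,0): clear
  edge (18,0)–(24,0): clear
  edge (24,0)–(18,7): clear
  edge (18,7)–(17,2): clear
  midpoint (23/2,14) outside
  → clear
Obstacle 3 [(0,15) (11,13) (11,24)]:
  edge (0,15)–(11,13): crosses AB
  edge (11,13)–(11,24): crosses AB
  edge (11,24)–(0,15): clear
  → BLOCKED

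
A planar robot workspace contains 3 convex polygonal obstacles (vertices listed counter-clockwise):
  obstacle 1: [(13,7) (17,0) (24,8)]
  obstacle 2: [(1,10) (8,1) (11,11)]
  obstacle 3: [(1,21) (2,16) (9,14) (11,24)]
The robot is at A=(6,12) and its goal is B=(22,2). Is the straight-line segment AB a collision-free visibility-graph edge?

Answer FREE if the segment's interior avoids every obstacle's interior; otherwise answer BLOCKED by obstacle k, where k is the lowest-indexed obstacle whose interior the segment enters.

BLOCKED by obstacle 1

Obstacle 1 [(13,7) (17,0) (24,8)]:
  edge (13,7)–(17,0): clear
  edge (17,0)–(24,8): crosses AB
  edge (24,8)–(13,7): crosses AB
  → BLOCKED
Obstacle 2 [(1,10) (8,1) (11,11)]:
  edge (1,10)–(8,1): clear
  edge (8,1)–(11,11): crosses AB
  edge (11,11)–(1,10): crosses AB
  → BLOCKED
Obstacle 3 [(1,21) (2,16) (9,14) (11,24)]:
  edge (1,21)–(2,16): clear
  edge (2,16)–(9,14): clear
  edge (9,14)–(11,24): clear
  edge (11,24)–(1,21): clear
  midpoint (14,7) outside
  → clear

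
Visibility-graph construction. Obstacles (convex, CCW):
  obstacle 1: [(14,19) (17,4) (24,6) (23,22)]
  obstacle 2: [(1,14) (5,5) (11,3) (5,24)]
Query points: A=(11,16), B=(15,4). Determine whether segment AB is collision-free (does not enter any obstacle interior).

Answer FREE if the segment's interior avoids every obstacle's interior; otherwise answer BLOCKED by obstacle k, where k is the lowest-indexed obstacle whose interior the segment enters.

Obstacle 1 [(14,19) (17,4) (24,6) (23,22)]:
  edge (14,19)–(17,4): clear
  edge (17,4)–(24,6): clear
  edge (24,6)–(23,22): clear
  edge (23,22)–(14,19): clear
  midpoint (13,10) outside
  → clear
Obstacle 2 [(1,14) (5,5) (11,3) (5,24)]:
  edge (1,14)–(5,5): clear
  edge (5,5)–(11,3): clear
  edge (11,3)–(5,24): clear
  edge (5,24)–(1,14): clear
  midpoint (13,10) outside
  → clear

FREE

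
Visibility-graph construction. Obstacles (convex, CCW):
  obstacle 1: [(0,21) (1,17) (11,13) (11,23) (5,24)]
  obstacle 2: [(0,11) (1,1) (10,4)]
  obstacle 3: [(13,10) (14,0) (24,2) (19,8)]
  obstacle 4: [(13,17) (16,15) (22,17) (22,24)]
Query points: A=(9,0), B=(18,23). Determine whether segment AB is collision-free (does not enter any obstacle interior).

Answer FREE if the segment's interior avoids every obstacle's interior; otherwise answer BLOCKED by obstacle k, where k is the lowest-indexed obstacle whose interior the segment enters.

Obstacle 1 [(0,21) (1,17) (11,13) (11,23) (5,24)]:
  edge (0,21)–(1,17): clear
  edge (1,17)–(11,13): clear
  edge (11,13)–(11,23): clear
  edge (11,23)–(5,24): clear
  edge (5,24)–(0,21): clear
  midpoint (27/2,23/2) outside
  → clear
Obstacle 2 [(0,11) (1,1) (10,4)]:
  edge (0,11)–(1,1): clear
  edge (1,1)–(10,4): clear
  edge (10,4)–(0,11): clear
  midpoint (27/2,23/2) outside
  → clear
Obstacle 3 [(13,10) (14,0) (24,2) (19,8)]:
  edge (13,10)–(14,0): clear
  edge (14,0)–(24,2): clear
  edge (24,2)–(19,8): clear
  edge (19,8)–(13,10): clear
  midpoint (27/2,23/2) outside
  → clear
Obstacle 4 [(13,17) (16,15) (22,17) (22,24)]:
  edge (13,17)–(16,15): crosses AB
  edge (16,15)–(22,17): clear
  edge (22,17)–(22,24): clear
  edge (22,24)–(13,17): crosses AB
  → BLOCKED

BLOCKED by obstacle 4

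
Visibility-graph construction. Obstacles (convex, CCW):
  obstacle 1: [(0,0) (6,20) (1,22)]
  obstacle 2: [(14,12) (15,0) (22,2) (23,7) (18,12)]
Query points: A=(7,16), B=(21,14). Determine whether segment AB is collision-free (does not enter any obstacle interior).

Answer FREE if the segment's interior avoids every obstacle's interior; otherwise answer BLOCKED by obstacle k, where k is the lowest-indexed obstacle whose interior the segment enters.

Obstacle 1 [(0,0) (6,20) (1,22)]:
  edge (0,0)–(6,20): clear
  edge (6,20)–(1,22): clear
  edge (1,22)–(0,0): clear
  midpoint (14,15) outside
  → clear
Obstacle 2 [(14,12) (15,0) (22,2) (23,7) (18,12)]:
  edge (14,12)–(15,0): clear
  edge (15,0)–(22,2): clear
  edge (22,2)–(23,7): clear
  edge (23,7)–(18,12): clear
  edge (18,12)–(14,12): clear
  midpoint (14,15) outside
  → clear

FREE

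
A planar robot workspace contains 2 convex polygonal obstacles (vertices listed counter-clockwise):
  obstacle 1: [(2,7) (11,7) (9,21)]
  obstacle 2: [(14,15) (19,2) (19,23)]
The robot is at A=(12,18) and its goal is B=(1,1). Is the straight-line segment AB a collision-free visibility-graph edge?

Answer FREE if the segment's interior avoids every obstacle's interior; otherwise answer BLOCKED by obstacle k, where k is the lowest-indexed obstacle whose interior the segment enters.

Obstacle 1 [(2,7) (11,7) (9,21)]:
  edge (2,7)–(11,7): crosses AB
  edge (11,7)–(9,21): crosses AB
  edge (9,21)–(2,7): clear
  → BLOCKED
Obstacle 2 [(14,15) (19,2) (19,23)]:
  edge (14,15)–(19,2): clear
  edge (19,2)–(19,23): clear
  edge (19,23)–(14,15): clear
  midpoint (13/2,19/2) outside
  → clear

BLOCKED by obstacle 1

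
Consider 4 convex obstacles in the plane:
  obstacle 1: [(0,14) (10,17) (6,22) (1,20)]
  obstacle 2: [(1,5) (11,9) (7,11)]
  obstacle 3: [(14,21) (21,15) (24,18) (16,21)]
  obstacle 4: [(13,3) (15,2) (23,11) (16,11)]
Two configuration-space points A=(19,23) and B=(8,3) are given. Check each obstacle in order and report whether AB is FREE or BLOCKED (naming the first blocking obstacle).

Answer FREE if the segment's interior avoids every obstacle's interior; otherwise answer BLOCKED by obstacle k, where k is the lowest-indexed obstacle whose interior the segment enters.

BLOCKED by obstacle 3

Obstacle 1 [(0,14) (10,17) (6,22) (1,20)]:
  edge (0,14)–(10,17): clear
  edge (10,17)–(6,22): clear
  edge (6,22)–(1,20): clear
  edge (1,20)–(0,14): clear
  midpoint (27/2,13) outside
  → clear
Obstacle 2 [(1,5) (11,9) (7,11)]:
  edge (1,5)–(11,9): clear
  edge (11,9)–(7,11): clear
  edge (7,11)–(1,5): clear
  midpoint (27/2,13) outside
  → clear
Obstacle 3 [(14,21) (21,15) (24,18) (16,21)]:
  edge (14,21)–(21,15): crosses AB
  edge (21,15)–(24,18): clear
  edge (24,18)–(16,21): crosses AB
  edge (16,21)–(14,21): clear
  → BLOCKED
Obstacle 4 [(13,3) (15,2) (23,11) (16,11)]:
  edge (13,3)–(15,2): clear
  edge (15,2)–(23,11): clear
  edge (23,11)–(16,11): clear
  edge (16,11)–(13,3): clear
  midpoint (27/2,13) outside
  → clear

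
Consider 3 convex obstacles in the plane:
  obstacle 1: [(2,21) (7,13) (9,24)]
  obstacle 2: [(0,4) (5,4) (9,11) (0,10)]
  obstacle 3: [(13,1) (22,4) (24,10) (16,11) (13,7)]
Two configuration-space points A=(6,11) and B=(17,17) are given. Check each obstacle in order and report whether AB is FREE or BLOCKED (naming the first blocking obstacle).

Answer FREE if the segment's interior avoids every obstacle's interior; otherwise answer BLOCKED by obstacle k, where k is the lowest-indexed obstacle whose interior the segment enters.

Obstacle 1 [(2,21) (7,13) (9,24)]:
  edge (2,21)–(7,13): clear
  edge (7,13)–(9,24): clear
  edge (9,24)–(2,21): clear
  midpoint (23/2,14) outside
  → clear
Obstacle 2 [(0,4) (5,4) (9,11) (0,10)]:
  edge (0,4)–(5,4): clear
  edge (5,4)–(9,11): clear
  edge (9,11)–(0,10): clear
  edge (0,10)–(0,4): clear
  midpoint (23/2,14) outside
  → clear
Obstacle 3 [(13,1) (22,4) (24,10) (16,11) (13,7)]:
  edge (13,1)–(22,4): clear
  edge (22,4)–(24,10): clear
  edge (24,10)–(16,11): clear
  edge (16,11)–(13,7): clear
  edge (13,7)–(13,1): clear
  midpoint (23/2,14) outside
  → clear

FREE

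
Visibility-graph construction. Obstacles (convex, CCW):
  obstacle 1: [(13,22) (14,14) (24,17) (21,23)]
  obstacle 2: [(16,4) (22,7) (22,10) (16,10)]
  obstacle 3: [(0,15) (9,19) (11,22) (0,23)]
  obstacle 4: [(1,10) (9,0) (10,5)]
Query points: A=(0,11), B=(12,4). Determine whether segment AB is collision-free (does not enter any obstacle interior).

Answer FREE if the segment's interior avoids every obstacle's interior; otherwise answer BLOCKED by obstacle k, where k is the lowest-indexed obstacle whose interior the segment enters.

FREE

Obstacle 1 [(13,22) (14,14) (24,17) (21,23)]:
  edge (13,22)–(14,14): clear
  edge (14,14)–(24,17): clear
  edge (24,17)–(21,23): clear
  edge (21,23)–(13,22): clear
  midpoint (6,15/2) outside
  → clear
Obstacle 2 [(16,4) (22,7) (22,10) (16,10)]:
  edge (16,4)–(22,7): clear
  edge (22,7)–(22,10): clear
  edge (22,10)–(16,10): clear
  edge (16,10)–(16,4): clear
  midpoint (6,15/2) outside
  → clear
Obstacle 3 [(0,15) (9,19) (11,22) (0,23)]:
  edge (0,15)–(9,19): clear
  edge (9,19)–(11,22): clear
  edge (11,22)–(0,23): clear
  edge (0,23)–(0,15): clear
  midpoint (6,15/2) outside
  → clear
Obstacle 4 [(1,10) (9,0) (10,5)]:
  edge (1,10)–(9,0): clear
  edge (9,0)–(10,5): clear
  edge (10,5)–(1,10): clear
  midpoint (6,15/2) outside
  → clear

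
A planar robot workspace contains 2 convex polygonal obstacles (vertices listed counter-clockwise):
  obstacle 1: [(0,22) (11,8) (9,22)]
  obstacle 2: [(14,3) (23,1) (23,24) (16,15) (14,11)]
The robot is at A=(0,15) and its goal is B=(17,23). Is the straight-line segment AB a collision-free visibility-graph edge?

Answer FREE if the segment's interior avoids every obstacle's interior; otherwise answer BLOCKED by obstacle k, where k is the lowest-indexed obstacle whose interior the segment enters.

BLOCKED by obstacle 1

Obstacle 1 [(0,22) (11,8) (9,22)]:
  edge (0,22)–(11,8): crosses AB
  edge (11,8)–(9,22): crosses AB
  edge (9,22)–(0,22): clear
  → BLOCKED
Obstacle 2 [(14,3) (23,1) (23,24) (16,15) (14,11)]:
  edge (14,3)–(23,1): clear
  edge (23,1)–(23,24): clear
  edge (23,24)–(16,15): clear
  edge (16,15)–(14,11): clear
  edge (14,11)–(14,3): clear
  midpoint (17/2,19) outside
  → clear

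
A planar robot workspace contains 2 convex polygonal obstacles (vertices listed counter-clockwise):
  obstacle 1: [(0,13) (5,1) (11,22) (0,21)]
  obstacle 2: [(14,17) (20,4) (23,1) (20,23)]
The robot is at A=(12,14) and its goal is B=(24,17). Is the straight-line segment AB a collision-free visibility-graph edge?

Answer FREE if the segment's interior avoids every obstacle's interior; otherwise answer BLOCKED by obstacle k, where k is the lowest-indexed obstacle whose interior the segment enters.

Obstacle 1 [(0,13) (5,1) (11,22) (0,21)]:
  edge (0,13)–(5,1): clear
  edge (5,1)–(11,22): clear
  edge (11,22)–(0,21): clear
  edge (0,21)–(0,13): clear
  midpoint (18,31/2) outside
  → clear
Obstacle 2 [(14,17) (20,4) (23,1) (20,23)]:
  edge (14,17)–(20,4): crosses AB
  edge (20,4)–(23,1): clear
  edge (23,1)–(20,23): crosses AB
  edge (20,23)–(14,17): clear
  → BLOCKED

BLOCKED by obstacle 2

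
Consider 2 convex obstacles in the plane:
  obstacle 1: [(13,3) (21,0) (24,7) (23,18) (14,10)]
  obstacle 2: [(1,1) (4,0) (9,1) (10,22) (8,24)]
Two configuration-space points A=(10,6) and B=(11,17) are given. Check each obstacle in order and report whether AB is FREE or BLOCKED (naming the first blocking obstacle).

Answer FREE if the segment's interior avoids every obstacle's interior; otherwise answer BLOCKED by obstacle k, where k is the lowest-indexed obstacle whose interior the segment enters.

Obstacle 1 [(13,3) (21,0) (24,7) (23,18) (14,10)]:
  edge (13,3)–(21,0): clear
  edge (21,0)–(24,7): clear
  edge (24,7)–(23,18): clear
  edge (23,18)–(14,10): clear
  edge (14,10)–(13,3): clear
  midpoint (21/2,23/2) outside
  → clear
Obstacle 2 [(1,1) (4,0) (9,1) (10,22) (8,24)]:
  edge (1,1)–(4,0): clear
  edge (4,0)–(9,1): clear
  edge (9,1)–(10,22): clear
  edge (10,22)–(8,24): clear
  edge (8,24)–(1,1): clear
  midpoint (21/2,23/2) outside
  → clear

FREE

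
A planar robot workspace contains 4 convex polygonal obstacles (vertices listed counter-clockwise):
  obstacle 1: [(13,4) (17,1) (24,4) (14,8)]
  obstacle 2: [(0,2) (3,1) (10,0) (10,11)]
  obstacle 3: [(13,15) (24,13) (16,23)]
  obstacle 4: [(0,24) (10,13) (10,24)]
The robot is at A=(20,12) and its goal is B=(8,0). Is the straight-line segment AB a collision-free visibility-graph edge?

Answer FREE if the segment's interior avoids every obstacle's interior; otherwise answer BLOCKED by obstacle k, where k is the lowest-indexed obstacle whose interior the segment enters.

Obstacle 1 [(13,4) (17,1) (24,4) (14,8)]:
  edge (13,4)–(17,1): clear
  edge (17,1)–(24,4): clear
  edge (24,4)–(14,8): crosses AB
  edge (14,8)–(13,4): crosses AB
  → BLOCKED
Obstacle 2 [(0,2) (3,1) (10,0) (10,11)]:
  edge (0,2)–(3,1): clear
  edge (3,1)–(10,0): crosses AB
  edge (10,0)–(10,11): crosses AB
  edge (10,11)–(0,2): clear
  → BLOCKED
Obstacle 3 [(13,15) (24,13) (16,23)]:
  edge (13,15)–(24,13): clear
  edge (24,13)–(16,23): clear
  edge (16,23)–(13,15): clear
  midpoint (14,6) outside
  → clear
Obstacle 4 [(0,24) (10,13) (10,24)]:
  edge (0,24)–(10,13): clear
  edge (10,13)–(10,24): clear
  edge (10,24)–(0,24): clear
  midpoint (14,6) outside
  → clear

BLOCKED by obstacle 1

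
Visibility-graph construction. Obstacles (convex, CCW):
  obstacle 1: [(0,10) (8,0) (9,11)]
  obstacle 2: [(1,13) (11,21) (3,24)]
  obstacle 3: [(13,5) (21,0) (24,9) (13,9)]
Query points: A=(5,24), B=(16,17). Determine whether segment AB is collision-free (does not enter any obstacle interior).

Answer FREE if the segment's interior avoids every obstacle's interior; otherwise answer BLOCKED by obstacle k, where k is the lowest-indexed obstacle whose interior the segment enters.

Obstacle 1 [(0,10) (8,0) (9,11)]:
  edge (0,10)–(8,0): clear
  edge (8,0)–(9,11): clear
  edge (9,11)–(0,10): clear
  midpoint (21/2,41/2) outside
  → clear
Obstacle 2 [(1,13) (11,21) (3,24)]:
  edge (1,13)–(11,21): crosses AB
  edge (11,21)–(3,24): crosses AB
  edge (3,24)–(1,13): clear
  → BLOCKED
Obstacle 3 [(13,5) (21,0) (24,9) (13,9)]:
  edge (13,5)–(21,0): clear
  edge (21,0)–(24,9): clear
  edge (24,9)–(13,9): clear
  edge (13,9)–(13,5): clear
  midpoint (21/2,41/2) outside
  → clear

BLOCKED by obstacle 2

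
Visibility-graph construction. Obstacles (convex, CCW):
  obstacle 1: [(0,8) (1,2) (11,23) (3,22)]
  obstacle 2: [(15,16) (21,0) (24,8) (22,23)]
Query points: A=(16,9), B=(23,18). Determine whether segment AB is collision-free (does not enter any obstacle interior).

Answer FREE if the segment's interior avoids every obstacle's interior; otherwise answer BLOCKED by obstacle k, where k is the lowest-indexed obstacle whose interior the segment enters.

Obstacle 1 [(0,8) (1,2) (11,23) (3,22)]:
  edge (0,8)–(1,2): clear
  edge (1,2)–(11,23): clear
  edge (11,23)–(3,22): clear
  edge (3,22)–(0,8): clear
  midpoint (39/2,27/2) outside
  → clear
Obstacle 2 [(15,16) (21,0) (24,8) (22,23)]:
  edge (15,16)–(21,0): crosses AB
  edge (21,0)–(24,8): clear
  edge (24,8)–(22,23): crosses AB
  edge (22,23)–(15,16): clear
  → BLOCKED

BLOCKED by obstacle 2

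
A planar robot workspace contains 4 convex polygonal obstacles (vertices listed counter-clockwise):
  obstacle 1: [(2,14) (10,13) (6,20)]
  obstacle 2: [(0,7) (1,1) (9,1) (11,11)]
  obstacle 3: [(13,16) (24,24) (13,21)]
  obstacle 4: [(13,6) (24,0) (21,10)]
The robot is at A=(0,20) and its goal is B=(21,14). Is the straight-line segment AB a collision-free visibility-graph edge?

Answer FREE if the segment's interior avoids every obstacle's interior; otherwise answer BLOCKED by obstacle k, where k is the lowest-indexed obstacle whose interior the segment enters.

BLOCKED by obstacle 1

Obstacle 1 [(2,14) (10,13) (6,20)]:
  edge (2,14)–(10,13): clear
  edge (10,13)–(6,20): crosses AB
  edge (6,20)–(2,14): crosses AB
  → BLOCKED
Obstacle 2 [(0,7) (1,1) (9,1) (11,11)]:
  edge (0,7)–(1,1): clear
  edge (1,1)–(9,1): clear
  edge (9,1)–(11,11): clear
  edge (11,11)–(0,7): clear
  midpoint (21/2,17) outside
  → clear
Obstacle 3 [(13,16) (24,24) (13,21)]:
  edge (13,16)–(24,24): crosses AB
  edge (24,24)–(13,21): clear
  edge (13,21)–(13,16): crosses AB
  → BLOCKED
Obstacle 4 [(13,6) (24,0) (21,10)]:
  edge (13,6)–(24,0): clear
  edge (24,0)–(21,10): clear
  edge (21,10)–(13,6): clear
  midpoint (21/2,17) outside
  → clear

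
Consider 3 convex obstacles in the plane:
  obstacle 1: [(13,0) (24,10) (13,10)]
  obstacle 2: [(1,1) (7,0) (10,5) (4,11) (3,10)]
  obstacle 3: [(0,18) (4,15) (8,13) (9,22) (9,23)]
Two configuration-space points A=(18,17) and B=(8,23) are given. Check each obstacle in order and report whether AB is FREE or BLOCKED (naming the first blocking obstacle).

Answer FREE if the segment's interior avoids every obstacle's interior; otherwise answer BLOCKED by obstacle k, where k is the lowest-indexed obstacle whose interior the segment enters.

BLOCKED by obstacle 3

Obstacle 1 [(13,0) (24,10) (13,10)]:
  edge (13,0)–(24,10): clear
  edge (24,10)–(13,10): clear
  edge (13,10)–(13,0): clear
  midpoint (13,20) outside
  → clear
Obstacle 2 [(1,1) (7,0) (10,5) (4,11) (3,10)]:
  edge (1,1)–(7,0): clear
  edge (7,0)–(10,5): clear
  edge (10,5)–(4,11): clear
  edge (4,11)–(3,10): clear
  edge (3,10)–(1,1): clear
  midpoint (13,20) outside
  → clear
Obstacle 3 [(0,18) (4,15) (8,13) (9,22) (9,23)]:
  edge (0,18)–(4,15): clear
  edge (4,15)–(8,13): clear
  edge (8,13)–(9,22): clear
  edge (9,22)–(9,23): crosses AB
  edge (9,23)–(0,18): crosses AB
  → BLOCKED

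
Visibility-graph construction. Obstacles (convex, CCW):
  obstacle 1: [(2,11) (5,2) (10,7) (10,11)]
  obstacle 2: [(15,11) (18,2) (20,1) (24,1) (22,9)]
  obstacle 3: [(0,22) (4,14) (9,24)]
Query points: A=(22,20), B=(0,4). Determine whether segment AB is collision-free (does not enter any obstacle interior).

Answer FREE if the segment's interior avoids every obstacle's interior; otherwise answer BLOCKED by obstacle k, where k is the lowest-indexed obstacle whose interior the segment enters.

BLOCKED by obstacle 1

Obstacle 1 [(2,11) (5,2) (10,7) (10,11)]:
  edge (2,11)–(5,2): crosses AB
  edge (5,2)–(10,7): clear
  edge (10,7)–(10,11): clear
  edge (10,11)–(2,11): crosses AB
  → BLOCKED
Obstacle 2 [(15,11) (18,2) (20,1) (24,1) (22,9)]:
  edge (15,11)–(18,2): clear
  edge (18,2)–(20,1): clear
  edge (20,1)–(24,1): clear
  edge (24,1)–(22,9): clear
  edge (22,9)–(15,11): clear
  midpoint (11,12) outside
  → clear
Obstacle 3 [(0,22) (4,14) (9,24)]:
  edge (0,22)–(4,14): clear
  edge (4,14)–(9,24): clear
  edge (9,24)–(0,22): clear
  midpoint (11,12) outside
  → clear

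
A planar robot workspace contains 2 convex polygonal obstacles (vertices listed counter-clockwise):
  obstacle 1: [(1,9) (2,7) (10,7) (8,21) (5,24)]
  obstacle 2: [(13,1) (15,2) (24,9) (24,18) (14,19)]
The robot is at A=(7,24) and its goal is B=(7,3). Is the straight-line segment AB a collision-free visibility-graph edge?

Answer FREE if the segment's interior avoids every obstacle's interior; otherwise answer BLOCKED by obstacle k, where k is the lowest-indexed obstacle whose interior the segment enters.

Obstacle 1 [(1,9) (2,7) (10,7) (8,21) (5,24)]:
  edge (1,9)–(2,7): clear
  edge (2,7)–(10,7): crosses AB
  edge (10,7)–(8,21): clear
  edge (8,21)–(5,24): crosses AB
  edge (5,24)–(1,9): clear
  → BLOCKED
Obstacle 2 [(13,1) (15,2) (24,9) (24,18) (14,19)]:
  edge (13,1)–(15,2): clear
  edge (15,2)–(24,9): clear
  edge (24,9)–(24,18): clear
  edge (24,18)–(14,19): clear
  edge (14,19)–(13,1): clear
  midpoint (7,27/2) outside
  → clear

BLOCKED by obstacle 1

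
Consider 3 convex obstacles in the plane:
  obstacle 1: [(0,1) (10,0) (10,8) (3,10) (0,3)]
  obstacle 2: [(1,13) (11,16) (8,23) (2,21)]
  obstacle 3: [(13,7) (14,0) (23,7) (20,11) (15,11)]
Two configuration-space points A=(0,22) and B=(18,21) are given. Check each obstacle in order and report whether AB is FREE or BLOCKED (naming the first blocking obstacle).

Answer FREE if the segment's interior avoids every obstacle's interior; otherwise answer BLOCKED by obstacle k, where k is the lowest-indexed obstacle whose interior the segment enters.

BLOCKED by obstacle 2

Obstacle 1 [(0,1) (10,0) (10,8) (3,10) (0,3)]:
  edge (0,1)–(10,0): clear
  edge (10,0)–(10,8): clear
  edge (10,8)–(3,10): clear
  edge (3,10)–(0,3): clear
  edge (0,3)–(0,1): clear
  midpoint (9,43/2) outside
  → clear
Obstacle 2 [(1,13) (11,16) (8,23) (2,21)]:
  edge (1,13)–(11,16): clear
  edge (11,16)–(8,23): crosses AB
  edge (8,23)–(2,21): crosses AB
  edge (2,21)–(1,13): clear
  → BLOCKED
Obstacle 3 [(13,7) (14,0) (23,7) (20,11) (15,11)]:
  edge (13,7)–(14,0): clear
  edge (14,0)–(23,7): clear
  edge (23,7)–(20,11): clear
  edge (20,11)–(15,11): clear
  edge (15,11)–(13,7): clear
  midpoint (9,43/2) outside
  → clear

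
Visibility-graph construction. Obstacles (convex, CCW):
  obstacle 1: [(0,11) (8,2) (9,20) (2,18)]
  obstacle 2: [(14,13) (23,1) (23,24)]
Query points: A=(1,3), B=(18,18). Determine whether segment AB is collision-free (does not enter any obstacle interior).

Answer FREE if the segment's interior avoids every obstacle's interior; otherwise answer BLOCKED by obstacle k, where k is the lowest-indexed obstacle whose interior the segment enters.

BLOCKED by obstacle 1

Obstacle 1 [(0,11) (8,2) (9,20) (2,18)]:
  edge (0,11)–(8,2): crosses AB
  edge (8,2)–(9,20): crosses AB
  edge (9,20)–(2,18): clear
  edge (2,18)–(0,11): clear
  → BLOCKED
Obstacle 2 [(14,13) (23,1) (23,24)]:
  edge (14,13)–(23,1): clear
  edge (23,1)–(23,24): clear
  edge (23,24)–(14,13): clear
  midpoint (19/2,21/2) outside
  → clear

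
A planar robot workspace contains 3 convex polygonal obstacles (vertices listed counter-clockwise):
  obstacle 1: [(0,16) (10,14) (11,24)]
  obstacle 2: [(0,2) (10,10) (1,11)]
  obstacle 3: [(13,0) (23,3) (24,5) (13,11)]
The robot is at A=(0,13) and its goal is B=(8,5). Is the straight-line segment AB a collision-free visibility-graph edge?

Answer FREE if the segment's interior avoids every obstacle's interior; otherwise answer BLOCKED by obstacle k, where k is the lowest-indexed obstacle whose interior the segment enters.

BLOCKED by obstacle 2

Obstacle 1 [(0,16) (10,14) (11,24)]:
  edge (0,16)–(10,14): clear
  edge (10,14)–(11,24): clear
  edge (11,24)–(0,16): clear
  midpoint (4,9) outside
  → clear
Obstacle 2 [(0,2) (10,10) (1,11)]:
  edge (0,2)–(10,10): crosses AB
  edge (10,10)–(1,11): crosses AB
  edge (1,11)–(0,2): clear
  → BLOCKED
Obstacle 3 [(13,0) (23,3) (24,5) (13,11)]:
  edge (13,0)–(23,3): clear
  edge (23,3)–(24,5): clear
  edge (24,5)–(13,11): clear
  edge (13,11)–(13,0): clear
  midpoint (4,9) outside
  → clear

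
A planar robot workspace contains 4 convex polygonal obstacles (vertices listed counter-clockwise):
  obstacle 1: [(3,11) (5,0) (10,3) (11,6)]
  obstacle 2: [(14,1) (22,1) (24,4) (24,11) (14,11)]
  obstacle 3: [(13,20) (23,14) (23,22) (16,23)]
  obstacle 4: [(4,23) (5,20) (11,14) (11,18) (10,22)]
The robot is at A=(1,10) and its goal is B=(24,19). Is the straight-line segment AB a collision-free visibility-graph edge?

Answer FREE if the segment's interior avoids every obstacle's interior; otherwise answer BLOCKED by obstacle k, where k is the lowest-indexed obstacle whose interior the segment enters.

BLOCKED by obstacle 1

Obstacle 1 [(3,11) (5,0) (10,3) (11,6)]:
  edge (3,11)–(5,0): crosses AB
  edge (5,0)–(10,3): clear
  edge (10,3)–(11,6): clear
  edge (11,6)–(3,11): crosses AB
  → BLOCKED
Obstacle 2 [(14,1) (22,1) (24,4) (24,11) (14,11)]:
  edge (14,1)–(22,1): clear
  edge (22,1)–(24,4): clear
  edge (24,4)–(24,11): clear
  edge (24,11)–(14,11): clear
  edge (14,11)–(14,1): clear
  midpoint (25/2,29/2) outside
  → clear
Obstacle 3 [(13,20) (23,14) (23,22) (16,23)]:
  edge (13,20)–(23,14): crosses AB
  edge (23,14)–(23,22): crosses AB
  edge (23,22)–(16,23): clear
  edge (16,23)–(13,20): clear
  → BLOCKED
Obstacle 4 [(4,23) (5,20) (11,14) (11,18) (10,22)]:
  edge (4,23)–(5,20): clear
  edge (5,20)–(11,14): clear
  edge (11,14)–(11,18): clear
  edge (11,18)–(10,22): clear
  edge (10,22)–(4,23): clear
  midpoint (25/2,29/2) outside
  → clear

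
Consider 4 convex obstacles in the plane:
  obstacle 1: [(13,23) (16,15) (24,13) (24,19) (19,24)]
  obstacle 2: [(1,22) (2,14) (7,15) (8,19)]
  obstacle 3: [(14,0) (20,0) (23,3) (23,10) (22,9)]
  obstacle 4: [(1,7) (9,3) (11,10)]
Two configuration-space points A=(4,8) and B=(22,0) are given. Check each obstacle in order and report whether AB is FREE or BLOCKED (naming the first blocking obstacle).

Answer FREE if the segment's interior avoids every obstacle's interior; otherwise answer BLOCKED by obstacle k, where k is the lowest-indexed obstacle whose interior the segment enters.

Obstacle 1 [(13,23) (16,15) (24,13) (24,19) (19,24)]:
  edge (13,23)–(16,15): clear
  edge (16,15)–(24,13): clear
  edge (24,13)–(24,19): clear
  edge (24,19)–(19,24): clear
  edge (19,24)–(13,23): clear
  midpoint (13,4) outside
  → clear
Obstacle 2 [(1,22) (2,14) (7,15) (8,19)]:
  edge (1,22)–(2,14): clear
  edge (2,14)–(7,15): clear
  edge (7,15)–(8,19): clear
  edge (8,19)–(1,22): clear
  midpoint (13,4) outside
  → clear
Obstacle 3 [(14,0) (20,0) (23,3) (23,10) (22,9)]:
  edge (14,0)–(20,0): clear
  edge (20,0)–(23,3): crosses AB
  edge (23,3)–(23,10): clear
  edge (23,10)–(22,9): clear
  edge (22,9)–(14,0): crosses AB
  → BLOCKED
Obstacle 4 [(1,7) (9,3) (11,10)]:
  edge (1,7)–(9,3): clear
  edge (9,3)–(11,10): crosses AB
  edge (11,10)–(1,7): crosses AB
  → BLOCKED

BLOCKED by obstacle 3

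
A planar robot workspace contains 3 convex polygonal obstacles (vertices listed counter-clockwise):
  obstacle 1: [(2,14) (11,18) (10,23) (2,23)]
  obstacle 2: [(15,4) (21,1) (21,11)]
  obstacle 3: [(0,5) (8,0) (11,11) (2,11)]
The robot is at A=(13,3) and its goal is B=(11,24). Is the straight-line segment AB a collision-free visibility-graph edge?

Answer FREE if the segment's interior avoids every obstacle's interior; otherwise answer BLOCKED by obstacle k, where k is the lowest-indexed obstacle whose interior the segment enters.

Obstacle 1 [(2,14) (11,18) (10,23) (2,23)]:
  edge (2,14)–(11,18): clear
  edge (11,18)–(10,23): clear
  edge (10,23)–(2,23): clear
  edge (2,23)–(2,14): clear
  midpoint (12,27/2) outside
  → clear
Obstacle 2 [(15,4) (21,1) (21,11)]:
  edge (15,4)–(21,1): clear
  edge (21,1)–(21,11): clear
  edge (21,11)–(15,4): clear
  midpoint (12,27/2) outside
  → clear
Obstacle 3 [(0,5) (8,0) (11,11) (2,11)]:
  edge (0,5)–(8,0): clear
  edge (8,0)–(11,11): clear
  edge (11,11)–(2,11): clear
  edge (2,11)–(0,5): clear
  midpoint (12,27/2) outside
  → clear

FREE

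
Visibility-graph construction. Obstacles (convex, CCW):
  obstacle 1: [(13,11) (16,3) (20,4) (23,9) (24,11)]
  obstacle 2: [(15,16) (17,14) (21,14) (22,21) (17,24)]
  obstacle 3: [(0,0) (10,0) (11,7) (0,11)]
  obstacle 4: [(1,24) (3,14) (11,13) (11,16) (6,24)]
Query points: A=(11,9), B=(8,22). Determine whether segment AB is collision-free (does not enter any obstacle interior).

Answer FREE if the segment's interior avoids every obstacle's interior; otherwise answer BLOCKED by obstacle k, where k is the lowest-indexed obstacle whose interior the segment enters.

Obstacle 1 [(13,11) (16,3) (20,4) (23,9) (24,11)]:
  edge (13,11)–(16,3): clear
  edge (16,3)–(20,4): clear
  edge (20,4)–(23,9): clear
  edge (23,9)–(24,11): clear
  edge (24,11)–(13,11): clear
  midpoint (19/2,31/2) outside
  → clear
Obstacle 2 [(15,16) (17,14) (21,14) (22,21) (17,24)]:
  edge (15,16)–(17,14): clear
  edge (17,14)–(21,14): clear
  edge (21,14)–(22,21): clear
  edge (22,21)–(17,24): clear
  edge (17,24)–(15,16): clear
  midpoint (19/2,31/2) outside
  → clear
Obstacle 3 [(0,0) (10,0) (11,7) (0,11)]:
  edge (0,0)–(10,0): clear
  edge (10,0)–(11,7): clear
  edge (11,7)–(0,11): clear
  edge (0,11)–(0,0): clear
  midpoint (19/2,31/2) outside
  → clear
Obstacle 4 [(1,24) (3,14) (11,13) (11,16) (6,24)]:
  edge (1,24)–(3,14): clear
  edge (3,14)–(11,13): crosses AB
  edge (11,13)–(11,16): clear
  edge (11,16)–(6,24): crosses AB
  edge (6,24)–(1,24): clear
  → BLOCKED

BLOCKED by obstacle 4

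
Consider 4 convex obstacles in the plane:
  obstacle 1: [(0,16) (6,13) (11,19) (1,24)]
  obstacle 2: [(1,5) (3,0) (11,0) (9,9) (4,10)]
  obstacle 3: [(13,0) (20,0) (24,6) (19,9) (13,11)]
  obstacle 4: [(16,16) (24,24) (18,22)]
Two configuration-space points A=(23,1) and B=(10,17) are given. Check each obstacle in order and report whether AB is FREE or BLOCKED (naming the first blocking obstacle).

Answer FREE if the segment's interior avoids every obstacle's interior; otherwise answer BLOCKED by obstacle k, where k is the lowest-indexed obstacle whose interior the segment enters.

Obstacle 1 [(0,16) (6,13) (11,19) (1,24)]:
  edge (0,16)–(6,13): clear
  edge (6,13)–(11,19): clear
  edge (11,19)–(1,24): clear
  edge (1,24)–(0,16): clear
  midpoint (33/2,9) outside
  → clear
Obstacle 2 [(1,5) (3,0) (11,0) (9,9) (4,10)]:
  edge (1,5)–(3,0): clear
  edge (3,0)–(11,0): clear
  edge (11,0)–(9,9): clear
  edge (9,9)–(4,10): clear
  edge (4,10)–(1,5): clear
  midpoint (33/2,9) outside
  → clear
Obstacle 3 [(13,0) (20,0) (24,6) (19,9) (13,11)]:
  edge (13,0)–(20,0): clear
  edge (20,0)–(24,6): crosses AB
  edge (24,6)–(19,9): clear
  edge (19,9)–(13,11): crosses AB
  edge (13,11)–(13,0): clear
  → BLOCKED
Obstacle 4 [(16,16) (24,24) (18,22)]:
  edge (16,16)–(24,24): clear
  edge (24,24)–(18,22): clear
  edge (18,22)–(16,16): clear
  midpoint (33/2,9) outside
  → clear

BLOCKED by obstacle 3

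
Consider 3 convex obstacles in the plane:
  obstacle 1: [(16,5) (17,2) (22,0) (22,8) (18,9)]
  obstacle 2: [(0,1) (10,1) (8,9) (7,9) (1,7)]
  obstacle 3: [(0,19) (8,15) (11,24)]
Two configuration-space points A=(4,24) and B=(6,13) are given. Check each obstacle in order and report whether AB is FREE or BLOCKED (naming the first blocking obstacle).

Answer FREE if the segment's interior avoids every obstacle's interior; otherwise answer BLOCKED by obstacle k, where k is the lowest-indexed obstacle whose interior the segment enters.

Obstacle 1 [(16,5) (17,2) (22,0) (22,8) (18,9)]:
  edge (16,5)–(17,2): clear
  edge (17,2)–(22,0): clear
  edge (22,0)–(22,8): clear
  edge (22,8)–(18,9): clear
  edge (18,9)–(16,5): clear
  midpoint (5,37/2) outside
  → clear
Obstacle 2 [(0,1) (10,1) (8,9) (7,9) (1,7)]:
  edge (0,1)–(10,1): clear
  edge (10,1)–(8,9): clear
  edge (8,9)–(7,9): clear
  edge (7,9)–(1,7): clear
  edge (1,7)–(0,1): clear
  midpoint (5,37/2) outside
  → clear
Obstacle 3 [(0,19) (8,15) (11,24)]:
  edge (0,19)–(8,15): crosses AB
  edge (8,15)–(11,24): clear
  edge (11,24)–(0,19): crosses AB
  → BLOCKED

BLOCKED by obstacle 3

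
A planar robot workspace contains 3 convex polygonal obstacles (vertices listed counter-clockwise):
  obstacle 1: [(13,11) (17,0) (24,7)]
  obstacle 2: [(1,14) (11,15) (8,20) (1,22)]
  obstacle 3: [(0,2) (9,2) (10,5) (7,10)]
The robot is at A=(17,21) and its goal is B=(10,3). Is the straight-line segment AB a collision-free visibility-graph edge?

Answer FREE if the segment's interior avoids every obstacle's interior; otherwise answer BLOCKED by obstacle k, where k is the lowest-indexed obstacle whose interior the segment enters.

Obstacle 1 [(13,11) (17,0) (24,7)]:
  edge (13,11)–(17,0): crosses AB
  edge (17,0)–(24,7): clear
  edge (24,7)–(13,11): crosses AB
  → BLOCKED
Obstacle 2 [(1,14) (11,15) (8,20) (1,22)]:
  edge (1,14)–(11,15): clear
  edge (11,15)–(8,20): clear
  edge (8,20)–(1,22): clear
  edge (1,22)–(1,14): clear
  midpoint (27/2,12) outside
  → clear
Obstacle 3 [(0,2) (9,2) (10,5) (7,10)]:
  edge (0,2)–(9,2): clear
  edge (9,2)–(10,5): clear
  edge (10,5)–(7,10): clear
  edge (7,10)–(0,2): clear
  midpoint (27/2,12) outside
  → clear

BLOCKED by obstacle 1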